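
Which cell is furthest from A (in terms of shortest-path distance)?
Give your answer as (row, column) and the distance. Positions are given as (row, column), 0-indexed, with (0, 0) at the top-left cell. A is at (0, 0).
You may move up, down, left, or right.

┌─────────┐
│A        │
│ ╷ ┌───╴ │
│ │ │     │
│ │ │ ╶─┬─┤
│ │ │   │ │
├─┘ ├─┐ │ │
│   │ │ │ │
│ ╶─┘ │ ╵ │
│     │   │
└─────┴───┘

Computing BFS distances from A to all cells:
Furthest cell: (2, 4)
Distance: 14 steps

Path from A to the furthest cell:

┌─────────┐
│A → → → ↓│
│ ╷ ┌───╴ │
│ │ │↓ ← ↲│
│ │ │ ╶─┬─┤
│ │ │↳ ↓│B│
├─┘ ├─┐ │ │
│   │ │↓│↑│
│ ╶─┘ │ ╵ │
│     │↳ ↑│
└─────┴───┘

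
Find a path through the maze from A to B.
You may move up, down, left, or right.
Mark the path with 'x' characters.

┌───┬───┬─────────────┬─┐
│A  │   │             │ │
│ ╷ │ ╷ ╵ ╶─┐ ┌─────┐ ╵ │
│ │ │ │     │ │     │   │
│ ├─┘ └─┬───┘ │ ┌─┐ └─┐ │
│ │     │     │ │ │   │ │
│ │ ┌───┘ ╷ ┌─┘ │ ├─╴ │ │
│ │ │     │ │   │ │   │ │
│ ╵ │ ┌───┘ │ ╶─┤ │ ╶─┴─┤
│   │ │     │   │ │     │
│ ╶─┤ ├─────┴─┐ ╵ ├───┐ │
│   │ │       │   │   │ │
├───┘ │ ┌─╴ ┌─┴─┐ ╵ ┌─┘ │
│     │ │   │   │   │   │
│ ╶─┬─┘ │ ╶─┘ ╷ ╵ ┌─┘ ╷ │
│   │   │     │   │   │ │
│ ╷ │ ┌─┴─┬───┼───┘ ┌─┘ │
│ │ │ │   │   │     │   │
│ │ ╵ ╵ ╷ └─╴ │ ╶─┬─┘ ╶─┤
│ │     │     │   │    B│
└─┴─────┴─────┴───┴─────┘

Finding the shortest path through the maze:
Path length: 74 steps
Directions: down → down → down → down → right → up → up → right → up → up → right → down → right → up → right → right → down → down → left → left → down → left → left → down → down → down → left → left → down → right → down → down → right → up → up → right → up → up → right → right → down → left → down → right → right → up → right → down → right → up → up → left → up → left → up → right → up → up → right → right → down → right → down → left → down → right → right → down → down → down → down → left → down → right

Solution:

┌───┬───┬─────────────┬─┐
│A  │x x│x x x        │ │
│ ╷ │ ╷ ╵ ╶─┐ ┌─────┐ ╵ │
│x│ │x│x x  │x│x x x│   │
│ ├─┘ └─┬───┘ │ ┌─┐ └─┐ │
│x│x x  │x x x│x│ │x x│ │
│ │ ┌───┘ ╷ ┌─┘ │ ├─╴ │ │
│x│x│x x x│ │x x│ │x x│ │
│ ╵ │ ┌───┘ │ ╶─┤ │ ╶─┴─┤
│x x│x│     │x x│ │x x x│
│ ╶─┤ ├─────┴─┐ ╵ ├───┐ │
│   │x│x x x  │x x│   │x│
├───┘ │ ┌─╴ ┌─┴─┐ ╵ ┌─┘ │
│x x x│x│x x│x x│x  │  x│
│ ╶─┬─┘ │ ╶─┘ ╷ ╵ ┌─┘ ╷ │
│x x│x x│x x x│x x│   │x│
│ ╷ │ ┌─┴─┬───┼───┘ ┌─┘ │
│ │x│x│   │   │     │x x│
│ │ ╵ ╵ ╷ └─╴ │ ╶─┬─┘ ╶─┤
│ │x x  │     │   │  x B│
└─┴─────┴─────┴───┴─────┘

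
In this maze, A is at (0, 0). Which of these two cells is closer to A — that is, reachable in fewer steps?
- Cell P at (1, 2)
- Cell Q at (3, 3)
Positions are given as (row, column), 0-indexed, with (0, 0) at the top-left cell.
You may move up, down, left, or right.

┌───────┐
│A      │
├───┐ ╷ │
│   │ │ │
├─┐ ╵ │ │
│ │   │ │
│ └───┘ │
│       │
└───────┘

Shortest path A → P at (1, 2): 3 steps
Shortest path A → Q at (3, 3): 6 steps

P is closer (3 steps vs 6 steps).

Path to P:

┌───────┐
│A → ↓  │
├───┐ ╷ │
│   │P│ │
├─┐ ╵ │ │
│ │   │ │
│ └───┘ │
│       │
└───────┘

Path to Q:

┌───────┐
│A → → ↓│
├───┐ ╷ │
│   │ │↓│
├─┐ ╵ │ │
│ │   │↓│
│ └───┘ │
│      Q│
└───────┘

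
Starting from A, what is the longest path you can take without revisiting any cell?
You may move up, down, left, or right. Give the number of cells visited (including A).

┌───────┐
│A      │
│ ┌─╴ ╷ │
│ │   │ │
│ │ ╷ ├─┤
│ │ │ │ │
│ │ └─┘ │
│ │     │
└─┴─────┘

Finding longest simple path using DFS:
Start: (0, 0)
Longest path visits 10 cells
Path: A → right → right → down → left → down → down → right → right → up

Solution:

┌───────┐
│A → ↓  │
│ ┌─╴ ╷ │
│ │↓ ↲│ │
│ │ ╷ ├─┤
│ │↓│ │B│
│ │ └─┘ │
│ │↳ → ↑│
└─┴─────┘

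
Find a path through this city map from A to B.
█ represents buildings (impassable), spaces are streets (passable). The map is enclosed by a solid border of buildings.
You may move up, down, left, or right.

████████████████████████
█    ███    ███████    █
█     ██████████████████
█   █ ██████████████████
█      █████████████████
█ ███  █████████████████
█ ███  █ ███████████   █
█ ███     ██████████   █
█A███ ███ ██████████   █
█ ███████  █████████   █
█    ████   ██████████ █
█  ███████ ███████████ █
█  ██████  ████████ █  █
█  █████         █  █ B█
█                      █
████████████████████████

Finding the shortest path from A to B:
Movement: cardinal only
Path length: 28 steps
Directions: down → down → down → down → down → down → right → right → right → right → right → right → right → right → right → right → right → right → right → right → right → right → right → right → right → right → up → right

Solution:

████████████████████████
█    ███    ███████    █
█     ██████████████████
█   █ ██████████████████
█      █████████████████
█ ███  █████████████████
█ ███  █ ███████████   █
█ ███     ██████████   █
█A███ ███ ██████████   █
█↓███████  █████████   █
█↓   ████   ██████████ █
█↓ ███████ ███████████ █
█↓ ██████  ████████ █  █
█↓ █████         █  █↱B█
█↳→→→→→→→→→→→→→→→→→→→↑ █
████████████████████████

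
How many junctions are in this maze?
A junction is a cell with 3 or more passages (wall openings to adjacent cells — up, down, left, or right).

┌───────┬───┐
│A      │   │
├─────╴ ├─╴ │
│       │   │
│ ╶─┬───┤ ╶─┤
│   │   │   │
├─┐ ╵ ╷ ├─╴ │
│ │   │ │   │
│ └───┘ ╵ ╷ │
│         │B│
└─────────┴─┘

Checking each cell for number of passages:

Junctions found (3+ passages):
  (3, 5): 3 passages
  (4, 3): 3 passages
Total junctions: 2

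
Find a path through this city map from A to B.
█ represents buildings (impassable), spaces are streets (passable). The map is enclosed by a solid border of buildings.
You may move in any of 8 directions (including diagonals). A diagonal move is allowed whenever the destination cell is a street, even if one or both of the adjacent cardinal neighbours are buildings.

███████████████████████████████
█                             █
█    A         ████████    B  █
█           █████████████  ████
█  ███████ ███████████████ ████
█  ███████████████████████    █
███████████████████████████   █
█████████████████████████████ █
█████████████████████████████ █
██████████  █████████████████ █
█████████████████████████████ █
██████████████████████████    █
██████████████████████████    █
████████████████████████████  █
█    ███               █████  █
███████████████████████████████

Finding the shortest path from A to B:
Movement: 8-directional
Path length: 22 steps
Directions: right → right → right → right → right → right → right → right → right → up-right → right → right → right → right → right → right → right → right → right → right → right → down-right

Solution:

███████████████████████████████
█              →→→→→→→→→→→↘   █
█    A→→→→→→→→↗████████    B  █
█           █████████████  ████
█  ███████ ███████████████ ████
█  ███████████████████████    █
███████████████████████████   █
█████████████████████████████ █
█████████████████████████████ █
██████████  █████████████████ █
█████████████████████████████ █
██████████████████████████    █
██████████████████████████    █
████████████████████████████  █
█    ███               █████  █
███████████████████████████████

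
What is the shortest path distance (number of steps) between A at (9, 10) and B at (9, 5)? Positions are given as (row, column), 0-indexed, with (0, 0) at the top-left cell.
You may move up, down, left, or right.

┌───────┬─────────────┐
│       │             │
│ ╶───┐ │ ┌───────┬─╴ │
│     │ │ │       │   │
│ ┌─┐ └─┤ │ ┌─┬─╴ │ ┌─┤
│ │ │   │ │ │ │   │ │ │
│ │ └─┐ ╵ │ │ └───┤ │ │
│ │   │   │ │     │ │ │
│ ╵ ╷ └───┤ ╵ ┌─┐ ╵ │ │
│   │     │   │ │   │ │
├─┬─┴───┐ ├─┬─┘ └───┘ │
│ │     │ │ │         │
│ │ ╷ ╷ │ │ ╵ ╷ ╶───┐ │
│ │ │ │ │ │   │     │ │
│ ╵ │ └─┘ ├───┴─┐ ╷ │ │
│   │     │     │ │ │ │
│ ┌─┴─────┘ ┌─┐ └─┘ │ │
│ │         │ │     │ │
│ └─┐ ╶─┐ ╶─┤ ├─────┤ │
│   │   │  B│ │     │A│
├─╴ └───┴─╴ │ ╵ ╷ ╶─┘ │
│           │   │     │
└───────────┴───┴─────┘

Finding path from (9, 10) to (9, 5):
Path: (9,10) → (8,10) → (7,10) → (6,10) → (5,10) → (5,9) → (5,8) → (5,7) → (6,7) → (6,8) → (6,9) → (7,9) → (8,9) → (8,8) → (8,7) → (7,7) → (7,6) → (7,5) → (8,5) → (8,4) → (9,4) → (9,5)
Distance: 21 steps

Solution:

┌───────┬─────────────┐
│       │             │
│ ╶───┐ │ ┌───────┬─╴ │
│     │ │ │       │   │
│ ┌─┐ └─┤ │ ┌─┬─╴ │ ┌─┤
│ │ │   │ │ │ │   │ │ │
│ │ └─┐ ╵ │ │ └───┤ │ │
│ │   │   │ │     │ │ │
│ ╵ ╷ └───┤ ╵ ┌─┐ ╵ │ │
│   │     │   │ │   │ │
├─┬─┴───┐ ├─┬─┘ └───┘ │
│ │     │ │ │  ↓ ← ← ↰│
│ │ ╷ ╷ │ │ ╵ ╷ ╶───┐ │
│ │ │ │ │ │   │↳ → ↓│↑│
│ ╵ │ └─┘ ├───┴─┐ ╷ │ │
│   │     │↓ ← ↰│ │↓│↑│
│ ┌─┴─────┘ ┌─┐ └─┘ │ │
│ │      ↓ ↲│ │↑ ← ↲│↑│
│ └─┐ ╶─┐ ╶─┤ ├─────┤ │
│   │   │↳ B│ │     │A│
├─╴ └───┴─╴ │ ╵ ╷ ╶─┘ │
│           │   │     │
└───────────┴───┴─────┘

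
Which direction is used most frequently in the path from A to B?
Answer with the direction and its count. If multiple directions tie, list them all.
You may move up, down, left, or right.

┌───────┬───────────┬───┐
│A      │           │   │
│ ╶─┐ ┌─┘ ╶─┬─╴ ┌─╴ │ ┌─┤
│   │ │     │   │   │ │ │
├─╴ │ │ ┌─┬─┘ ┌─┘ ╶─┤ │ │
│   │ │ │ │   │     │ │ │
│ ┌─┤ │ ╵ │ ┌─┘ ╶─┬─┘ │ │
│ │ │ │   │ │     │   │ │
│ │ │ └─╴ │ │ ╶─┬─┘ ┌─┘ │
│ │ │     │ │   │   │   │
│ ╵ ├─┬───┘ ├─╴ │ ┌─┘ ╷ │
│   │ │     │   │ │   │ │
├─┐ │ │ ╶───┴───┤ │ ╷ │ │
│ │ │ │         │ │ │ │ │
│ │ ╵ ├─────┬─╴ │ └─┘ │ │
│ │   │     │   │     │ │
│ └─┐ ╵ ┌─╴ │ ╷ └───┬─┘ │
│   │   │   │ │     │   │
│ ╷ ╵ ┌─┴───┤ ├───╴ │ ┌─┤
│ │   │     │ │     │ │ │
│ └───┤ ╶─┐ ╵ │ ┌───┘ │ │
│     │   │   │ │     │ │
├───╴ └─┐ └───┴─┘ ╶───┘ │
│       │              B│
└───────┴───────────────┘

Directions: right, right, down, down, down, down, right, right, up, left, up, up, right, up, right, right, right, down, left, down, left, down, down, down, left, left, down, right, right, right, right, down, left, down, down, down, left, up, left, left, down, right, down, right, right, right, right, right, right, right
Counts: {'right': 20, 'down': 16, 'up': 5, 'left': 9}
Most common: right (20 times)

Solution:

┌───────┬───────────┬───┐
│A → ↓  │↱ → → ↓    │   │
│ ╶─┐ ┌─┘ ╶─┬─╴ ┌─╴ │ ┌─┤
│   │↓│↱ ↑  │↓ ↲│   │ │ │
├─╴ │ │ ┌─┬─┘ ┌─┘ ╶─┤ │ │
│   │↓│↑│ │↓ ↲│     │ │ │
│ ┌─┤ │ ╵ │ ┌─┘ ╶─┬─┘ │ │
│ │ │↓│↑ ↰│↓│     │   │ │
│ │ │ └─╴ │ │ ╶─┬─┘ ┌─┘ │
│ │ │↳ → ↑│↓│   │   │   │
│ ╵ ├─┬───┘ ├─╴ │ ┌─┘ ╷ │
│   │ │↓ ← ↲│   │ │   │ │
├─┐ │ │ ╶───┴───┤ │ ╷ │ │
│ │ │ │↳ → → → ↓│ │ │ │ │
│ │ ╵ ├─────┬─╴ │ └─┘ │ │
│ │   │     │↓ ↲│     │ │
│ └─┐ ╵ ┌─╴ │ ╷ └───┬─┘ │
│   │   │   │↓│     │   │
│ ╷ ╵ ┌─┴───┤ ├───╴ │ ┌─┤
│ │   │↓ ← ↰│↓│     │ │ │
│ └───┤ ╶─┐ ╵ │ ┌───┘ │ │
│     │↳ ↓│↑ ↲│ │     │ │
├───╴ └─┐ └───┴─┘ ╶───┘ │
│       │↳ → → → → → → B│
└───────┴───────────────┘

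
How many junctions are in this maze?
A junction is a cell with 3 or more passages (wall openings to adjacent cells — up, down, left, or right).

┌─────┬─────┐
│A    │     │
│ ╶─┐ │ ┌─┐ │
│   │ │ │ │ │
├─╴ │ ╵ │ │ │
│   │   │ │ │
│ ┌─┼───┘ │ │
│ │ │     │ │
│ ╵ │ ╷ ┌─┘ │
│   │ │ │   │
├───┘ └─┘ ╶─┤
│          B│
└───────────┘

Checking each cell for number of passages:

Junctions found (3+ passages):
  (3, 3): 3 passages
  (5, 2): 3 passages
  (5, 4): 3 passages
Total junctions: 3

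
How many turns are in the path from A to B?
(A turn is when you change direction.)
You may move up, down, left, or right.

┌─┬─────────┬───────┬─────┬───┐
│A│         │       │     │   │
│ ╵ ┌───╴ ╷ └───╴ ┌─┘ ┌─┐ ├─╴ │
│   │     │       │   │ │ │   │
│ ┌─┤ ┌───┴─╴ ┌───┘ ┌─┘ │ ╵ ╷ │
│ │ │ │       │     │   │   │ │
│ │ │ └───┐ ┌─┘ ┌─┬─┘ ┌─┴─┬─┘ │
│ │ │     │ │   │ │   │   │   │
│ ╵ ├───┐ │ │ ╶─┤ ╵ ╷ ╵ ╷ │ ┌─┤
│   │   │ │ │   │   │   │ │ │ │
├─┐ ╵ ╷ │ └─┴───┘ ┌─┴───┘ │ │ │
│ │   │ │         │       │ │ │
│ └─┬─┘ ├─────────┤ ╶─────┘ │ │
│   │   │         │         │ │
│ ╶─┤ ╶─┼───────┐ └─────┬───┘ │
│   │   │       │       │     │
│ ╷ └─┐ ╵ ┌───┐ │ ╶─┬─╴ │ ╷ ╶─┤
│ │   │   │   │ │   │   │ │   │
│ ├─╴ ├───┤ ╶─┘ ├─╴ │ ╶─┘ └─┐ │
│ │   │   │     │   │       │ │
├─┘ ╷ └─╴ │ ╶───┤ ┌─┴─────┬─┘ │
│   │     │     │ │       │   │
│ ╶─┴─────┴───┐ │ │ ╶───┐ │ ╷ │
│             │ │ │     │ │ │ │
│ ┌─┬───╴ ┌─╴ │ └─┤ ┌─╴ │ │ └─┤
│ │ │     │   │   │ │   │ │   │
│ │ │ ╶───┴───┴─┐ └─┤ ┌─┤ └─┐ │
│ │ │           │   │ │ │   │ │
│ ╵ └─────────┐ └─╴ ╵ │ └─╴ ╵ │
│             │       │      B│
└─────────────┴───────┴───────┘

Directions: down, down, down, down, right, down, right, up, right, down, down, left, down, right, down, right, up, right, right, right, down, down, left, left, down, right, right, down, down, right, down, right, down, right, up, up, right, up, left, left, up, right, right, right, down, down, down, right, down, right
Number of turns: 33

Solution:

┌─┬─────────┬───────┬─────┬───┐
│A│         │       │     │   │
│ ╵ ┌───╴ ╷ └───╴ ┌─┘ ┌─┐ ├─╴ │
│↓  │     │       │   │ │ │   │
│ ┌─┤ ┌───┴─╴ ┌───┘ ┌─┘ │ ╵ ╷ │
│↓│ │ │       │     │   │   │ │
│ │ │ └───┐ ┌─┘ ┌─┬─┘ ┌─┴─┬─┘ │
│↓│ │     │ │   │ │   │   │   │
│ ╵ ├───┐ │ │ ╶─┤ ╵ ╷ ╵ ╷ │ ┌─┤
│↳ ↓│↱ ↓│ │ │   │   │   │ │ │ │
├─┐ ╵ ╷ │ └─┴───┘ ┌─┴───┘ │ │ │
│ │↳ ↑│↓│         │       │ │ │
│ └─┬─┘ ├─────────┤ ╶─────┘ │ │
│   │↓ ↲│         │         │ │
│ ╶─┤ ╶─┼───────┐ └─────┬───┘ │
│   │↳ ↓│↱ → → ↓│       │     │
│ ╷ └─┐ ╵ ┌───┐ │ ╶─┬─╴ │ ╷ ╶─┤
│ │   │↳ ↑│   │↓│   │   │ │   │
│ ├─╴ ├───┤ ╶─┘ ├─╴ │ ╶─┘ └─┐ │
│ │   │   │↓ ← ↲│   │       │ │
├─┘ ╷ └─╴ │ ╶───┤ ┌─┴─────┬─┘ │
│   │     │↳ → ↓│ │↱ → → ↓│   │
│ ╶─┴─────┴───┐ │ │ ╶───┐ │ ╷ │
│             │↓│ │↑ ← ↰│↓│ │ │
│ ┌─┬───╴ ┌─╴ │ └─┤ ┌─╴ │ │ └─┤
│ │ │     │   │↳ ↓│ │↱ ↑│↓│   │
│ │ │ ╶───┴───┴─┐ └─┤ ┌─┤ └─┐ │
│ │ │           │↳ ↓│↑│ │↳ ↓│ │
│ ╵ └─────────┐ └─╴ ╵ │ └─╴ ╵ │
│             │    ↳ ↑│    ↳ B│
└─────────────┴───────┴───────┘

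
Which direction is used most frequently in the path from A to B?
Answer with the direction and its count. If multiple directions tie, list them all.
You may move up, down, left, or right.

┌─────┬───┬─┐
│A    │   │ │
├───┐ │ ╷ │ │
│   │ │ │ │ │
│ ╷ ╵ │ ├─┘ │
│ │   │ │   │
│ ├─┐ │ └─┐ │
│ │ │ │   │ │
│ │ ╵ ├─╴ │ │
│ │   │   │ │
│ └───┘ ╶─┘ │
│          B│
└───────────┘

Directions: right, right, down, down, left, up, left, down, down, down, down, right, right, right, right, right
Counts: {'right': 7, 'down': 6, 'left': 2, 'up': 1}
Most common: right (7 times)

Solution:

┌─────┬───┬─┐
│A → ↓│   │ │
├───┐ │ ╷ │ │
│↓ ↰│↓│ │ │ │
│ ╷ ╵ │ ├─┘ │
│↓│↑ ↲│ │   │
│ ├─┐ │ └─┐ │
│↓│ │ │   │ │
│ │ ╵ ├─╴ │ │
│↓│   │   │ │
│ └───┘ ╶─┘ │
│↳ → → → → B│
└───────────┘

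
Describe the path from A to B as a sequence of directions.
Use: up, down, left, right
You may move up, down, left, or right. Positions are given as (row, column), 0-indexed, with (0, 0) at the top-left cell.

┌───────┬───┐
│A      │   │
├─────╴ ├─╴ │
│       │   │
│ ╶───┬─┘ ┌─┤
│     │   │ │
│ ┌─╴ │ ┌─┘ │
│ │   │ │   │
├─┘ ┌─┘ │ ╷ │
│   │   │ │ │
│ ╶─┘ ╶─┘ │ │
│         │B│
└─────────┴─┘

Finding the path and converting it to directions:
Path through cells: (0,0) → (0,1) → (0,2) → (0,3) → (1,3) → (1,2) → (1,1) → (1,0) → (2,0) → (2,1) → (2,2) → (3,2) → (3,1) → (4,1) → (4,0) → (5,0) → (5,1) → (5,2) → (5,3) → (5,4) → (4,4) → (3,4) → (3,5) → (4,5) → (5,5)
Directions: right, right, right, down, left, left, left, down, right, right, down, left, down, left, down, right, right, right, right, up, up, right, down, down

Solution:

┌───────┬───┐
│A → → ↓│   │
├─────╴ ├─╴ │
│↓ ← ← ↲│   │
│ ╶───┬─┘ ┌─┤
│↳ → ↓│   │ │
│ ┌─╴ │ ┌─┘ │
│ │↓ ↲│ │↱ ↓│
├─┘ ┌─┘ │ ╷ │
│↓ ↲│   │↑│↓│
│ ╶─┘ ╶─┘ │ │
│↳ → → → ↑│B│
└─────────┴─┘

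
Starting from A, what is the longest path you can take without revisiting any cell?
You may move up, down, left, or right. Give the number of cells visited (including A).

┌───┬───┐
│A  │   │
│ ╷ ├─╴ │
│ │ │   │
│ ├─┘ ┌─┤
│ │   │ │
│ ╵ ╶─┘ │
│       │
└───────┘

Finding longest simple path using DFS:
Start: (0, 0)
Longest path visits 11 cells
Path: A → down → down → down → right → up → right → up → right → up → left

Solution:

┌───┬───┐
│A  │B ↰│
│ ╷ ├─╴ │
│↓│ │↱ ↑│
│ ├─┘ ┌─┤
│↓│↱ ↑│ │
│ ╵ ╶─┘ │
│↳ ↑    │
└───────┘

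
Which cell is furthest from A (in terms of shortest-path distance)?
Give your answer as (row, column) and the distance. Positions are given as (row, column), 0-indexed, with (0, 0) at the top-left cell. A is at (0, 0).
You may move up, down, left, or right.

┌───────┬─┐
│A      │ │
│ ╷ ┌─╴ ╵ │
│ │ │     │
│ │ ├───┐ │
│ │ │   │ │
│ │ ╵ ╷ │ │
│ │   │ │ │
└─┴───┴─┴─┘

Computing BFS distances from A to all cells:
Furthest cell: (3, 3)
Distance: 8 steps

Path from A to the furthest cell:

┌───────┬─┐
│A ↓    │ │
│ ╷ ┌─╴ ╵ │
│ │↓│     │
│ │ ├───┐ │
│ │↓│↱ ↓│ │
│ │ ╵ ╷ │ │
│ │↳ ↑│B│ │
└─┴───┴─┴─┘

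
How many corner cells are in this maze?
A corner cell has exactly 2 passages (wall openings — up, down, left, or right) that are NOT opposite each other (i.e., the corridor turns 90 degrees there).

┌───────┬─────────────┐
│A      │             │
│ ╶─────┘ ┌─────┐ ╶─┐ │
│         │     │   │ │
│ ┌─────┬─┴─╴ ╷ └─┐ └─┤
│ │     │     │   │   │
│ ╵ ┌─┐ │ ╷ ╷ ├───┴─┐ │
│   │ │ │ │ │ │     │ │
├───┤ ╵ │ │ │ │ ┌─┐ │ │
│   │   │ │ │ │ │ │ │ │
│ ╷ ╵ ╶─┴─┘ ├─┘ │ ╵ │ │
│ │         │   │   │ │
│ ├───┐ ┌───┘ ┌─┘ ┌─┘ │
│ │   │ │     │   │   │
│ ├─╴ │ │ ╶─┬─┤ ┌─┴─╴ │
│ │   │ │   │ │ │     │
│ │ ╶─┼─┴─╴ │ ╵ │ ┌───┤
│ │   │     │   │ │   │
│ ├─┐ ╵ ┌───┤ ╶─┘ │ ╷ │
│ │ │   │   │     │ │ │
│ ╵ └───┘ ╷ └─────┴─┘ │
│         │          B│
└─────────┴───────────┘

Counting corner cells (2 non-opposite passages):
Total corners: 53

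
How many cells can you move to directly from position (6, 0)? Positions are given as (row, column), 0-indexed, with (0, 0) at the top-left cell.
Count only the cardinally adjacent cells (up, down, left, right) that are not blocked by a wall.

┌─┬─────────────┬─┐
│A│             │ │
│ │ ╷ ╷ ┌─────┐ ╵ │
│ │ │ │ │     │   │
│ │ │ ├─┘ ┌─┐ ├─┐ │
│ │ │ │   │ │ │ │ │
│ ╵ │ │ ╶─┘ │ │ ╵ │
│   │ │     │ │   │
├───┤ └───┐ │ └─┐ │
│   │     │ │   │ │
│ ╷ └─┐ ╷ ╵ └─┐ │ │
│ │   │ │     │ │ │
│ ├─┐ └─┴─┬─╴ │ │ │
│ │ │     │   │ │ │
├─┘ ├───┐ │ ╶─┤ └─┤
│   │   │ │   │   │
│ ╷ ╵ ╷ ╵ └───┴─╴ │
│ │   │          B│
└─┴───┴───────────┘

Checking passable neighbors of (6, 0):
Neighbors: (5, 0)
Count: 1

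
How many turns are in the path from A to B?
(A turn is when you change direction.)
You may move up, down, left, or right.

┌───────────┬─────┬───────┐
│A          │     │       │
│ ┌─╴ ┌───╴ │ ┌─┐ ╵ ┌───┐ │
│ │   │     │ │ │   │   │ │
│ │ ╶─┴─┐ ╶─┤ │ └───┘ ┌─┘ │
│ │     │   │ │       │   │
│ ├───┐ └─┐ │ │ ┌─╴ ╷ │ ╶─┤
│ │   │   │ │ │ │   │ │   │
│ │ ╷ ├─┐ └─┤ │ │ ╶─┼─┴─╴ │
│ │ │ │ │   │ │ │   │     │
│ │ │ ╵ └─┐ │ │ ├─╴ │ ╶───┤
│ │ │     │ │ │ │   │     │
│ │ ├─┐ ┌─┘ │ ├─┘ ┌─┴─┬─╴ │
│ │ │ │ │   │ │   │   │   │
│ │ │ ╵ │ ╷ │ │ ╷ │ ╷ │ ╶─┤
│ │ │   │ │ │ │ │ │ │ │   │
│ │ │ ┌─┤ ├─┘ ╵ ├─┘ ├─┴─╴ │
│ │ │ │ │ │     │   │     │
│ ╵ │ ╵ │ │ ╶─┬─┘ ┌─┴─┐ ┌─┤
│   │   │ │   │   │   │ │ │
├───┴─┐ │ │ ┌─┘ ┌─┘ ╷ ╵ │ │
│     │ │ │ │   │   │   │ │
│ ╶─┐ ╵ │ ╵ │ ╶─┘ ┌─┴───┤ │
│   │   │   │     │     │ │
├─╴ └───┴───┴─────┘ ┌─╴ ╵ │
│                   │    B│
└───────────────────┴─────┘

Directions: down, down, down, down, down, down, down, down, down, right, up, up, up, up, up, up, right, down, down, right, down, down, left, down, down, right, down, down, left, up, left, left, down, right, down, right, right, right, right, right, right, right, right, up, right, right, down, right
Number of turns: 21

Solution:

┌───────────┬─────┬───────┐
│A          │     │       │
│ ┌─╴ ┌───╴ │ ┌─┐ ╵ ┌───┐ │
│↓│   │     │ │ │   │   │ │
│ │ ╶─┴─┐ ╶─┤ │ └───┘ ┌─┘ │
│↓│     │   │ │       │   │
│ ├───┐ └─┐ │ │ ┌─╴ ╷ │ ╶─┤
│↓│↱ ↓│   │ │ │ │   │ │   │
│ │ ╷ ├─┐ └─┤ │ │ ╶─┼─┴─╴ │
│↓│↑│↓│ │   │ │ │   │     │
│ │ │ ╵ └─┐ │ │ ├─╴ │ ╶───┤
│↓│↑│↳ ↓  │ │ │ │   │     │
│ │ ├─┐ ┌─┘ │ ├─┘ ┌─┴─┬─╴ │
│↓│↑│ │↓│   │ │   │   │   │
│ │ │ ╵ │ ╷ │ │ ╷ │ ╷ │ ╶─┤
│↓│↑│↓ ↲│ │ │ │ │ │ │ │   │
│ │ │ ┌─┤ ├─┘ ╵ ├─┘ ├─┴─╴ │
│↓│↑│↓│ │ │     │   │     │
│ ╵ │ ╵ │ │ ╶─┬─┘ ┌─┴─┐ ┌─┤
│↳ ↑│↳ ↓│ │   │   │   │ │ │
├───┴─┐ │ │ ┌─┘ ┌─┘ ╷ ╵ │ │
│↓ ← ↰│↓│ │ │   │   │   │ │
│ ╶─┐ ╵ │ ╵ │ ╶─┘ ┌─┴───┤ │
│↳ ↓│↑ ↲│   │     │↱ → ↓│ │
├─╴ └───┴───┴─────┘ ┌─╴ ╵ │
│  ↳ → → → → → → → ↑│  ↳ B│
└───────────────────┴─────┘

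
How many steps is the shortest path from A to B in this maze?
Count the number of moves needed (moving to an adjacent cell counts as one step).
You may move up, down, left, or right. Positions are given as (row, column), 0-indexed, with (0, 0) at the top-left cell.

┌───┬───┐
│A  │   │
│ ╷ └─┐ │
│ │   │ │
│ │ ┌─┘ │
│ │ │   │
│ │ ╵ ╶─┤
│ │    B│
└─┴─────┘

Using BFS to find shortest path:
Start: (0, 0), End: (3, 3)
Path found:
(0,0) → (0,1) → (1,1) → (2,1) → (3,1) → (3,2) → (3,3)
Number of steps: 6

Solution:

┌───┬───┐
│A ↓│   │
│ ╷ └─┐ │
│ │↓  │ │
│ │ ┌─┘ │
│ │↓│   │
│ │ ╵ ╶─┤
│ │↳ → B│
└─┴─────┘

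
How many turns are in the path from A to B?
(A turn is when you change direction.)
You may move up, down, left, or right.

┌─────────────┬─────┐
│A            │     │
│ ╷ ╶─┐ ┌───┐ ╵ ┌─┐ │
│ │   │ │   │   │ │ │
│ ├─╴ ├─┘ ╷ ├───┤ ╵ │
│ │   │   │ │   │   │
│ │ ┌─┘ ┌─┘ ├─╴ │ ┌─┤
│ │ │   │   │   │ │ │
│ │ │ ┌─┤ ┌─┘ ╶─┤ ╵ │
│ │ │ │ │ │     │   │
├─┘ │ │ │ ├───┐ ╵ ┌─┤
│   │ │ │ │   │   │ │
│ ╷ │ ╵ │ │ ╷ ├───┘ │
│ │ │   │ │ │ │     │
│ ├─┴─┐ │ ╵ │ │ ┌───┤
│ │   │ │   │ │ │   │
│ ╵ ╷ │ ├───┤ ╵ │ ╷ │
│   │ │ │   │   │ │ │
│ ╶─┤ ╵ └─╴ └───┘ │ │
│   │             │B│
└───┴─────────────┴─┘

Directions: right, down, right, down, left, down, down, down, left, down, down, down, right, up, right, down, down, right, right, right, right, right, right, up, up, right, down, down
Number of turns: 15

Solution:

┌─────────────┬─────┐
│A ↓          │     │
│ ╷ ╶─┐ ┌───┐ ╵ ┌─┐ │
│ │↳ ↓│ │   │   │ │ │
│ ├─╴ ├─┘ ╷ ├───┤ ╵ │
│ │↓ ↲│   │ │   │   │
│ │ ┌─┘ ┌─┘ ├─╴ │ ┌─┤
│ │↓│   │   │   │ │ │
│ │ │ ┌─┤ ┌─┘ ╶─┤ ╵ │
│ │↓│ │ │ │     │   │
├─┘ │ │ │ ├───┐ ╵ ┌─┤
│↓ ↲│ │ │ │   │   │ │
│ ╷ │ ╵ │ │ ╷ ├───┘ │
│↓│ │   │ │ │ │     │
│ ├─┴─┐ │ ╵ │ │ ┌───┤
│↓│↱ ↓│ │   │ │ │↱ ↓│
│ ╵ ╷ │ ├───┤ ╵ │ ╷ │
│↳ ↑│↓│ │   │   │↑│↓│
│ ╶─┤ ╵ └─╴ └───┘ │ │
│   │↳ → → → → → ↑│B│
└───┴─────────────┴─┘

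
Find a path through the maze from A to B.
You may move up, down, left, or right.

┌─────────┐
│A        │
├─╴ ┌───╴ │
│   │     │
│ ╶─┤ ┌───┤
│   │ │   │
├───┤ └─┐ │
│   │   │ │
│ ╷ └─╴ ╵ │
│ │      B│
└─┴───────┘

Finding the shortest path through the maze:
Path length: 12 steps
Directions: right → right → right → right → down → left → left → down → down → right → down → right

Solution:

┌─────────┐
│A → → → ↓│
├─╴ ┌───╴ │
│   │↓ ← ↲│
│ ╶─┤ ┌───┤
│   │↓│   │
├───┤ └─┐ │
│   │↳ ↓│ │
│ ╷ └─╴ ╵ │
│ │    ↳ B│
└─┴───────┘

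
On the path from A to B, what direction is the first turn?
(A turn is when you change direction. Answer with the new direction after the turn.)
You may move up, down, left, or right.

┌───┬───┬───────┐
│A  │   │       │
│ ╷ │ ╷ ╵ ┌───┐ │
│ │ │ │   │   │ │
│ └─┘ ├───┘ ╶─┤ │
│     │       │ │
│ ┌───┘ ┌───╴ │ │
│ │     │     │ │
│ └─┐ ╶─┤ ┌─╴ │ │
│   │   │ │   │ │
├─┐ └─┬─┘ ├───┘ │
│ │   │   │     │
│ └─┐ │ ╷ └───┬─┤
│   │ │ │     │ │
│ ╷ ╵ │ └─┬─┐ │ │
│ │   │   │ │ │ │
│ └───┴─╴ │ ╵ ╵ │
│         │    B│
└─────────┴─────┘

Directions: down, down, down, down, right, down, right, down, down, left, up, left, down, down, right, right, right, right, up, left, up, up, right, down, right, right, down, down, right
First turn direction: right

Solution:

┌───┬───┬───────┐
│A  │   │       │
│ ╷ │ ╷ ╵ ┌───┐ │
│↓│ │ │   │   │ │
│ └─┘ ├───┘ ╶─┤ │
│↓    │       │ │
│ ┌───┘ ┌───╴ │ │
│↓│     │     │ │
│ └─┐ ╶─┤ ┌─╴ │ │
│↳ ↓│   │ │   │ │
├─┐ └─┬─┘ ├───┘ │
│ │↳ ↓│↱ ↓│     │
│ └─┐ │ ╷ └───┬─┤
│↓ ↰│↓│↑│↳ → ↓│ │
│ ╷ ╵ │ └─┬─┐ │ │
│↓│↑ ↲│↑ ↰│ │↓│ │
│ └───┴─╴ │ ╵ ╵ │
│↳ → → → ↑│  ↳ B│
└─────────┴─────┘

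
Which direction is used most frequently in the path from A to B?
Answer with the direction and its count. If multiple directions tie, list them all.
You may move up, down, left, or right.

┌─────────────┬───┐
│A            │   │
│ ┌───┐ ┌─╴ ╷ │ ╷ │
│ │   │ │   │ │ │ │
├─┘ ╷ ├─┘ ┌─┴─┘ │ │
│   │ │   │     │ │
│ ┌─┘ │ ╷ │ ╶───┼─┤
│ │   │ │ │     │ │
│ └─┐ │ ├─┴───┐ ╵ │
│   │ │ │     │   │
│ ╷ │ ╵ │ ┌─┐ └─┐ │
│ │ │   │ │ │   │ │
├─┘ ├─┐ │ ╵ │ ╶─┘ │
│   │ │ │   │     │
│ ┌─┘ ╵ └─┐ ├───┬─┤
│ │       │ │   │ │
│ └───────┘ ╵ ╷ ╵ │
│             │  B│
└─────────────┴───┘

Directions: right, right, right, right, right, down, left, down, left, down, down, down, left, up, up, up, up, left, down, left, down, down, right, down, down, left, down, down, right, right, right, right, right, right, up, right, down, right
Counts: {'right': 14, 'down': 13, 'left': 6, 'up': 5}
Most common: right (14 times)

Solution:

┌─────────────┬───┐
│A → → → → ↓  │   │
│ ┌───┐ ┌─╴ ╷ │ ╷ │
│ │↓ ↰│ │↓ ↲│ │ │ │
├─┘ ╷ ├─┘ ┌─┴─┘ │ │
│↓ ↲│↑│↓ ↲│     │ │
│ ┌─┘ │ ╷ │ ╶───┼─┤
│↓│  ↑│↓│ │     │ │
│ └─┐ │ ├─┴───┐ ╵ │
│↳ ↓│↑│↓│     │   │
│ ╷ │ ╵ │ ┌─┐ └─┐ │
│ │↓│↑ ↲│ │ │   │ │
├─┘ ├─┐ │ ╵ │ ╶─┘ │
│↓ ↲│ │ │   │     │
│ ┌─┘ ╵ └─┐ ├───┬─┤
│↓│       │ │↱ ↓│ │
│ └───────┘ ╵ ╷ ╵ │
│↳ → → → → → ↑│↳ B│
└─────────────┴───┘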